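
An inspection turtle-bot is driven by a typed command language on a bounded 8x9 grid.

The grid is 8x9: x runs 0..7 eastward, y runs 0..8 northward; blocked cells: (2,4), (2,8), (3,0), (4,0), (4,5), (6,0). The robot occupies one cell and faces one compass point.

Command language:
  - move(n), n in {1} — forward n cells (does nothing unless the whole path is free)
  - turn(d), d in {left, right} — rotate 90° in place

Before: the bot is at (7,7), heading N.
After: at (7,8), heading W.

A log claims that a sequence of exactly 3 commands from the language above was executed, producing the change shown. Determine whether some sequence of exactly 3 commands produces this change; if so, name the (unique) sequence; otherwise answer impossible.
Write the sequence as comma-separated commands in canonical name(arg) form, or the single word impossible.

key: cell and facing (now W) both changed — the 3 commands mix motion and turning
begin: at (7,7), heading N
[1] after move(1): at (7,8), heading N
[2] after move(1): at (7,8), heading N
[3] after turn(left): at (7,8), heading W
uniquely the one of 27 3-step routes that fits.

move(1), move(1), turn(left)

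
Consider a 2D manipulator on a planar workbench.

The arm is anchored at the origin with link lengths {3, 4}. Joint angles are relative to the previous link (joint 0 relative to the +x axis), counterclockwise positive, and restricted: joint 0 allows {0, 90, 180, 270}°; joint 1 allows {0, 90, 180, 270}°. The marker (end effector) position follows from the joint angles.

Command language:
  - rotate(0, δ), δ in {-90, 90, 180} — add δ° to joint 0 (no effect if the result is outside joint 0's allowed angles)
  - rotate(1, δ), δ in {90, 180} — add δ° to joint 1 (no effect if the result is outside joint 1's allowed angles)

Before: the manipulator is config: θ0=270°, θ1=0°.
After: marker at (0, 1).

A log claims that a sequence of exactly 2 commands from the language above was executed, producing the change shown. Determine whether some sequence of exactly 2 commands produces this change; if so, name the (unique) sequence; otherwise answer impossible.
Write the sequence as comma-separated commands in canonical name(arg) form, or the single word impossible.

rotate(1, 90), rotate(1, 90)

initial: config: θ0=270°, θ1=0°
1. rotate(1, 90) → config: θ0=270°, θ1=90°
2. rotate(1, 90) → config: θ0=270°, θ1=180°
all 25 alternatives checked — unique.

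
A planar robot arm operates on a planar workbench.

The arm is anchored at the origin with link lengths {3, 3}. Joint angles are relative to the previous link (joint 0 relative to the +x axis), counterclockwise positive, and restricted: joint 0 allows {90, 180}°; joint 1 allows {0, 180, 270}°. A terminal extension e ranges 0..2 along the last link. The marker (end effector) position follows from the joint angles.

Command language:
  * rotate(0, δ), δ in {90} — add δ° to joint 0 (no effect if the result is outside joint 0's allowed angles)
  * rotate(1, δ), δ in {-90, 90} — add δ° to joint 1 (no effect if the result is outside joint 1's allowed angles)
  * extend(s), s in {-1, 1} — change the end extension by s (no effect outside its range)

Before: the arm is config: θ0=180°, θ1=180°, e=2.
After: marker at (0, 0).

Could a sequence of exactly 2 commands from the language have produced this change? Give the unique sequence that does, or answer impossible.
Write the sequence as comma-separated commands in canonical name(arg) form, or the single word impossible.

start: config: θ0=180°, θ1=180°, e=2
step 1 (extend(-1)): config: θ0=180°, θ1=180°, e=1
step 2 (extend(-1)): config: θ0=180°, θ1=180°, e=0
no rival 2-sequence matches.

extend(-1), extend(-1)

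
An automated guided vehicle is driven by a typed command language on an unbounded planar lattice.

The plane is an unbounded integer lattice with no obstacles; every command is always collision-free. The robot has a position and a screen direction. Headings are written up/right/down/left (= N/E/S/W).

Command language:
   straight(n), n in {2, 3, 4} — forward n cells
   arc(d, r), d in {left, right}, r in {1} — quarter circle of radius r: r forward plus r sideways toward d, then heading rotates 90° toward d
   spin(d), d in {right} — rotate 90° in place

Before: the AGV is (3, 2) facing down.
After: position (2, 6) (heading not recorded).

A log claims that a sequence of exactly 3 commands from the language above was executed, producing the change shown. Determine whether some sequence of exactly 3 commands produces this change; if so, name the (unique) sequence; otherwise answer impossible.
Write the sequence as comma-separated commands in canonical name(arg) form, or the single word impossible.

spin(right), arc(right, 1), straight(3)

key: order matters: swapping spin(right) and straight(3) lands elsewhere
t0: (3, 2) facing down
1. spin(right) → (3, 2) facing left
2. arc(right, 1) → (2, 3) facing up
3. straight(3) → (2, 6) facing up
no other 3-command option fits: unique.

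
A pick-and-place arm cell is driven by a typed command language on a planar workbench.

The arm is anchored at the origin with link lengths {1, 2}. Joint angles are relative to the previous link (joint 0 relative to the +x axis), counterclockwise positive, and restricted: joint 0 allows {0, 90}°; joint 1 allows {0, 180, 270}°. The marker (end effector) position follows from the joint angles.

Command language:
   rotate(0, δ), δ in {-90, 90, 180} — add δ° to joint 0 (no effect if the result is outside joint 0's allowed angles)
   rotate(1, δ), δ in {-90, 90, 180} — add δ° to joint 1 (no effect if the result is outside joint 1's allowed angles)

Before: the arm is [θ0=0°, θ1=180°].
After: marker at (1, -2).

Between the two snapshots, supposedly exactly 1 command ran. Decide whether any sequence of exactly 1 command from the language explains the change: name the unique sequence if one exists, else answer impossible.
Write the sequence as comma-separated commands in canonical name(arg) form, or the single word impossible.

initial: [θ0=0°, θ1=180°]
t=1 rotate(1, 90) ⇒ [θ0=0°, θ1=270°]
no other 1-command option fits: unique.

rotate(1, 90)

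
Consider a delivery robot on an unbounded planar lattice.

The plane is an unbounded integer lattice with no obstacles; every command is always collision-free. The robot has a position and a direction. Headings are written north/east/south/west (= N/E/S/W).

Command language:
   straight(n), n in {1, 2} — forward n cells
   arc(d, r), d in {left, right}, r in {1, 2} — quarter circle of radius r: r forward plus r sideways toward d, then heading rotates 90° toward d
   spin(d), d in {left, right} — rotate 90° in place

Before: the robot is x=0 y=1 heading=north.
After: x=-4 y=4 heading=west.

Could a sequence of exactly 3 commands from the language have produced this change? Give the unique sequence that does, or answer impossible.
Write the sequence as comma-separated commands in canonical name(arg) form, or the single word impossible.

key: order matters: swapping straight(1) and straight(2) lands elsewhere
initial: x=0 y=1 heading=north
step 1 (straight(1)): x=0 y=2 heading=north
step 2 (arc(left, 2)): x=-2 y=4 heading=west
step 3 (straight(2)): x=-4 y=4 heading=west
all 512 alternatives checked — unique.

straight(1), arc(left, 2), straight(2)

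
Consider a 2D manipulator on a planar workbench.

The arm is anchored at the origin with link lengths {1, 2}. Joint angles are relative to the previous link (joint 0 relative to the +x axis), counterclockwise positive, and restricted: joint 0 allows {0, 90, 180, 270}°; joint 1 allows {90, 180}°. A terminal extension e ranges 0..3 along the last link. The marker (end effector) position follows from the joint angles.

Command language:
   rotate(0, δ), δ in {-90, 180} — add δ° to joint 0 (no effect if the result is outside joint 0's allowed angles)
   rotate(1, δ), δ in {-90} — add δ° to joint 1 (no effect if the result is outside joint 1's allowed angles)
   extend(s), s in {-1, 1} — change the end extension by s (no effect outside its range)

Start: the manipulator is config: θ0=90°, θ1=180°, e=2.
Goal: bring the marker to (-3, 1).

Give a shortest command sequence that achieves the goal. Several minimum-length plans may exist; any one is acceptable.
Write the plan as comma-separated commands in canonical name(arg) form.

begin: config: θ0=90°, θ1=180°, e=2
[1] after rotate(1, -90): config: θ0=90°, θ1=90°, e=2
[2] after extend(-1): config: θ0=90°, θ1=90°, e=1
shorter routes all fall short; 2 is best.

rotate(1, -90), extend(-1)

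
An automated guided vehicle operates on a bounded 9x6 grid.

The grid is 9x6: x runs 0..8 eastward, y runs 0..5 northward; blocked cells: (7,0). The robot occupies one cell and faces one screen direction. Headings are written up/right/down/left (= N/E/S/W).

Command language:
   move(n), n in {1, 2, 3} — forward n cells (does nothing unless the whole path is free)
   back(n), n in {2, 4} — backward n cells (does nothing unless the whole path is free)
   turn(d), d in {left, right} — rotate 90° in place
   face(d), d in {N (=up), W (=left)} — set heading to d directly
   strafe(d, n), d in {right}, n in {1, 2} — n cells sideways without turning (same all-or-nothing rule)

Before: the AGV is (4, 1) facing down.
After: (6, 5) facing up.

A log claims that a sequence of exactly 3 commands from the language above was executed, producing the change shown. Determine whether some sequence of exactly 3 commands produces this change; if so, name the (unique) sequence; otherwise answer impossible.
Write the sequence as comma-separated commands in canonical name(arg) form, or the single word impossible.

key: running strafe(right, 2) before back(4) would end elsewhere — order is forced
initial: (4, 1) facing down
step 1 (back(4)): (4, 5) facing down
step 2 (face(N)): (4, 5) facing up
step 3 (strafe(right, 2)): (6, 5) facing up
all 1331 alternatives checked — unique.

back(4), face(N), strafe(right, 2)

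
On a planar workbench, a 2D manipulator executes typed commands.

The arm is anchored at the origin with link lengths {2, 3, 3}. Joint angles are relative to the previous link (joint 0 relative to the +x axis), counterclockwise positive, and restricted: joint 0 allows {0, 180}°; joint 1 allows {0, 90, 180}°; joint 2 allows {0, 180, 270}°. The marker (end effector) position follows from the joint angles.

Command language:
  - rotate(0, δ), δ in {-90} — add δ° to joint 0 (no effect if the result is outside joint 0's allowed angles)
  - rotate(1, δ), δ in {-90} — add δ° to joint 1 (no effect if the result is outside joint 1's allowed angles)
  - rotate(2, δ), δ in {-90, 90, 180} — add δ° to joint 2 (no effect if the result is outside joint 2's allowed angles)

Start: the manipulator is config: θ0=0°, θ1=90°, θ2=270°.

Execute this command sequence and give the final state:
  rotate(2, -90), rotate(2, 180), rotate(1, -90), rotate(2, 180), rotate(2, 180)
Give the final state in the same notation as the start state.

config: θ0=0°, θ1=0°, θ2=0°

initial: config: θ0=0°, θ1=90°, θ2=270°
[1] after rotate(2, -90): config: θ0=0°, θ1=90°, θ2=180°
[2] after rotate(2, 180): config: θ0=0°, θ1=90°, θ2=0°
[3] after rotate(1, -90): config: θ0=0°, θ1=0°, θ2=0°
[4] after rotate(2, 180): config: θ0=0°, θ1=0°, θ2=180°
[5] after rotate(2, 180): config: θ0=0°, θ1=0°, θ2=0°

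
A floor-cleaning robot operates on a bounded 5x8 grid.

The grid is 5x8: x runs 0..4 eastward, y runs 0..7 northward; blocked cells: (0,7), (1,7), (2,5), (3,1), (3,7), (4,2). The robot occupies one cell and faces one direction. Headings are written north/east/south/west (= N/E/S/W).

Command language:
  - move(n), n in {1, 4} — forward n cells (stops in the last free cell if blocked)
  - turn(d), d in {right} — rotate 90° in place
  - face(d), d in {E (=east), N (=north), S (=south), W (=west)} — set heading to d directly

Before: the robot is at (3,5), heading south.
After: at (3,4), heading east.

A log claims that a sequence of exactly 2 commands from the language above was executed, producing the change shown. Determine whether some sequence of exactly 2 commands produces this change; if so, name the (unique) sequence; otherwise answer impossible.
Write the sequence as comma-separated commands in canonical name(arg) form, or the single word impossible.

move(1), face(E)

key: cell and facing (now E) both changed — the 2 commands mix motion and turning
initial: at (3,5), heading south
t=1 move(1) ⇒ at (3,4), heading south
t=2 face(E) ⇒ at (3,4), heading east
uniquely the one of 49 2-step routes that fits.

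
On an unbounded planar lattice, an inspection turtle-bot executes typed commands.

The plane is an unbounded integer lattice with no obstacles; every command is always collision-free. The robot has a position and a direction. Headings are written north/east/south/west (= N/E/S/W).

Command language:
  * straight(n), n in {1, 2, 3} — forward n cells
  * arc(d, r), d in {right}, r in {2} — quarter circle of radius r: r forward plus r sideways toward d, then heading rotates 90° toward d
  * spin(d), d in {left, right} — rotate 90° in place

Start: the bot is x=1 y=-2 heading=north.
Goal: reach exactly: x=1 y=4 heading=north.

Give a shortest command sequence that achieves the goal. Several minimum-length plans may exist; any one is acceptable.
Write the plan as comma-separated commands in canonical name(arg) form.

straight(3), straight(3)

t0: x=1 y=-2 heading=north
1. straight(3) → x=1 y=1 heading=north
2. straight(3) → x=1 y=4 heading=north
no 1-step plan works, so 2 is optimal.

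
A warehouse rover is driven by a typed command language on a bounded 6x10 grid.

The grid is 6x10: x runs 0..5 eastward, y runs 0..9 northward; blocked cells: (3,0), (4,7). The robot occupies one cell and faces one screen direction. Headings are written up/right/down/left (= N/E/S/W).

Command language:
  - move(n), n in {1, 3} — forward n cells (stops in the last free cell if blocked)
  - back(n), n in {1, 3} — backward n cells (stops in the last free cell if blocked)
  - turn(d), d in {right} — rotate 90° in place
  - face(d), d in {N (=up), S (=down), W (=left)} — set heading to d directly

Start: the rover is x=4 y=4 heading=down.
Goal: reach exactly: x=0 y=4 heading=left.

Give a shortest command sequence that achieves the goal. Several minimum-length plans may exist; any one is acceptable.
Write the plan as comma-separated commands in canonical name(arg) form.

turn(right), move(1), move(3)

start: x=4 y=4 heading=down
step 1 (turn(right)): x=4 y=4 heading=left
step 2 (move(1)): x=3 y=4 heading=left
step 3 (move(3)): x=0 y=4 heading=left
nothing shorter than 3 reaches the goal.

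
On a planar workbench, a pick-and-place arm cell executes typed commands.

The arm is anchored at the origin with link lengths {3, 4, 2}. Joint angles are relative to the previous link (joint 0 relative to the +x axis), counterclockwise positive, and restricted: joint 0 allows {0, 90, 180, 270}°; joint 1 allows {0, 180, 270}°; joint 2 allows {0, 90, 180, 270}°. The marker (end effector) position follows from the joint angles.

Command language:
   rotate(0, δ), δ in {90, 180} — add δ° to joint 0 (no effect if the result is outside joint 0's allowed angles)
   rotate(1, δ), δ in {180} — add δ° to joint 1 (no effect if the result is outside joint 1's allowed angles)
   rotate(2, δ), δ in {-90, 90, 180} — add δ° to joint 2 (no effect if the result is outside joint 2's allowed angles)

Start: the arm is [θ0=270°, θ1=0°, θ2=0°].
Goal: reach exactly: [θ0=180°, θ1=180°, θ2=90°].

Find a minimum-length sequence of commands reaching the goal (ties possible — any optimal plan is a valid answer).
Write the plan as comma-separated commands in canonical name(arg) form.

initial: [θ0=270°, θ1=0°, θ2=0°]
1. rotate(0, 180) → [θ0=90°, θ1=0°, θ2=0°]
2. rotate(1, 180) → [θ0=90°, θ1=180°, θ2=0°]
3. rotate(0, 90) → [θ0=180°, θ1=180°, θ2=0°]
4. rotate(2, 90) → [θ0=180°, θ1=180°, θ2=90°]
nothing shorter than 4 reaches the goal.

rotate(0, 180), rotate(1, 180), rotate(0, 90), rotate(2, 90)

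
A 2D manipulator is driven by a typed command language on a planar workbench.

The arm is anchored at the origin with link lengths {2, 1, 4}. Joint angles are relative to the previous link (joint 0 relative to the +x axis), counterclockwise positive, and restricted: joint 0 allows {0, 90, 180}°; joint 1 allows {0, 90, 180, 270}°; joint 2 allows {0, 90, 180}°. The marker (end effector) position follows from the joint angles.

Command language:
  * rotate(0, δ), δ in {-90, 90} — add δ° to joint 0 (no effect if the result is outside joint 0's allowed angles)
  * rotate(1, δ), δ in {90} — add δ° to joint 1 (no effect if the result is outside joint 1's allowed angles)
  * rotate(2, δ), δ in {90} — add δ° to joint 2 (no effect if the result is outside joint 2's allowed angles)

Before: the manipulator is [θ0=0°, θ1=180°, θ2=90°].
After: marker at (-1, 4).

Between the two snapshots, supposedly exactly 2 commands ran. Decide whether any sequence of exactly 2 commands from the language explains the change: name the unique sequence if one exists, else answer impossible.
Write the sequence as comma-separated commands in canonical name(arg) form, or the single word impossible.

rotate(0, 90), rotate(0, 90)

t0: [θ0=0°, θ1=180°, θ2=90°]
t=1 rotate(0, 90) ⇒ [θ0=90°, θ1=180°, θ2=90°]
t=2 rotate(0, 90) ⇒ [θ0=180°, θ1=180°, θ2=90°]
all 16 alternatives checked — unique.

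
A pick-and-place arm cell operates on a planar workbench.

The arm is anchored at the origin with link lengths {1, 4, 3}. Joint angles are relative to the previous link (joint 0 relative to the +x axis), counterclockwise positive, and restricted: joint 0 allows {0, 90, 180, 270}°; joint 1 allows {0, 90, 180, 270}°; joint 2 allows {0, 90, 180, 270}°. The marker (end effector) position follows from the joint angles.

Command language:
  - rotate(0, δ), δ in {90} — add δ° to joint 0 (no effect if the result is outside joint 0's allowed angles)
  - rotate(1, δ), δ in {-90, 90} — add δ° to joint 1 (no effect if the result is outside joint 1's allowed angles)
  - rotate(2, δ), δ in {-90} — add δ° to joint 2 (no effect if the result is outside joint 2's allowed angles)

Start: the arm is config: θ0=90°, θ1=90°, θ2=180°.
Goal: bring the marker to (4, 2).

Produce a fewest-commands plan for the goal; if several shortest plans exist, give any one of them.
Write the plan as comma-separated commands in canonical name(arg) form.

rotate(0, 90), rotate(0, 90), rotate(2, -90)

from: config: θ0=90°, θ1=90°, θ2=180°
t=1 rotate(0, 90) ⇒ config: θ0=180°, θ1=90°, θ2=180°
t=2 rotate(0, 90) ⇒ config: θ0=270°, θ1=90°, θ2=180°
t=3 rotate(2, -90) ⇒ config: θ0=270°, θ1=90°, θ2=90°
minimal: 3 command(s), checked below 3.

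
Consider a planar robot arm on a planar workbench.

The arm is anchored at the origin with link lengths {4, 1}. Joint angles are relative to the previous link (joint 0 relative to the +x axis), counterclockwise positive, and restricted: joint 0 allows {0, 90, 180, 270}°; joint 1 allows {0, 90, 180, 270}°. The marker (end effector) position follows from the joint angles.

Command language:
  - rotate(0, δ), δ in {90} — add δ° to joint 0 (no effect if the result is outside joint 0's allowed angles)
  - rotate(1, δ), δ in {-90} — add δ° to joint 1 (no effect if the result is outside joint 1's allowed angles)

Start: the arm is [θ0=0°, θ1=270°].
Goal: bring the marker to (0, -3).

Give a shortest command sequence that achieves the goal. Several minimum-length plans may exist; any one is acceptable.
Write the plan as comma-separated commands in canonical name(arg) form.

rotate(0, 90), rotate(0, 90), rotate(0, 90), rotate(1, -90)

t0: [θ0=0°, θ1=270°]
step 1 (rotate(0, 90)): [θ0=90°, θ1=270°]
step 2 (rotate(0, 90)): [θ0=180°, θ1=270°]
step 3 (rotate(0, 90)): [θ0=270°, θ1=270°]
step 4 (rotate(1, -90)): [θ0=270°, θ1=180°]
shorter routes all fall short; 4 is best.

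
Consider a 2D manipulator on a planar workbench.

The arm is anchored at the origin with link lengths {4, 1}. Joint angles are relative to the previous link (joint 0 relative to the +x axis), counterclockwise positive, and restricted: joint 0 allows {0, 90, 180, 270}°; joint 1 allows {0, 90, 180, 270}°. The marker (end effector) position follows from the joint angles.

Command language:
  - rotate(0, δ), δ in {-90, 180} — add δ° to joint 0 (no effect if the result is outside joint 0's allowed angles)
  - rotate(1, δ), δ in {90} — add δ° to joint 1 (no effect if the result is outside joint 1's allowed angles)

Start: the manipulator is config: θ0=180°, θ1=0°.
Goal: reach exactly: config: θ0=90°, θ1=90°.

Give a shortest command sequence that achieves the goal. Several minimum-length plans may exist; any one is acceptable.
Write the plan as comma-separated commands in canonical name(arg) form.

initial: config: θ0=180°, θ1=0°
1. rotate(0, -90) → config: θ0=90°, θ1=0°
2. rotate(1, 90) → config: θ0=90°, θ1=90°
minimal: 2 command(s), checked below 2.

rotate(0, -90), rotate(1, 90)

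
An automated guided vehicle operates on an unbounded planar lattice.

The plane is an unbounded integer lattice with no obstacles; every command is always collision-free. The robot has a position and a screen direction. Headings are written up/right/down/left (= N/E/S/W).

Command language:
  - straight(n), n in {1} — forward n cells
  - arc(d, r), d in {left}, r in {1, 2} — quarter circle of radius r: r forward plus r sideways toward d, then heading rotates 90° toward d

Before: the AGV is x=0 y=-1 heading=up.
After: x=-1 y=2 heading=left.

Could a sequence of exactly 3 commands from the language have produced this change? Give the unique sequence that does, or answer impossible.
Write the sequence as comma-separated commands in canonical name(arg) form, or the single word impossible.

key: cell and facing (now W) both changed — the 3 commands mix motion and turning
start: x=0 y=-1 heading=up
step 1 (straight(1)): x=0 y=0 heading=up
step 2 (straight(1)): x=0 y=1 heading=up
step 3 (arc(left, 1)): x=-1 y=2 heading=left
no rival 3-sequence matches.

straight(1), straight(1), arc(left, 1)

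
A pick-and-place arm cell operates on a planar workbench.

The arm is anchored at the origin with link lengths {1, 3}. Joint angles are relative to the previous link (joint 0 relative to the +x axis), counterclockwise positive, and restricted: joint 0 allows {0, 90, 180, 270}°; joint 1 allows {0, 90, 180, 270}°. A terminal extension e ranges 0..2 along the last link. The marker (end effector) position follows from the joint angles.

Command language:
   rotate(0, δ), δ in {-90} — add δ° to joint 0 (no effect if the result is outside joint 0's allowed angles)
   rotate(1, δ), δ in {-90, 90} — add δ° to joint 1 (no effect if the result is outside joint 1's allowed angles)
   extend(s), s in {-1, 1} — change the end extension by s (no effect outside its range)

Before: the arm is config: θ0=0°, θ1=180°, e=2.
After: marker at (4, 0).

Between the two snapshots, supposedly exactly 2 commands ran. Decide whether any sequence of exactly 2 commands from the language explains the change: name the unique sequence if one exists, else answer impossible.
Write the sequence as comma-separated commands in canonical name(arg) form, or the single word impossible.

rotate(0, -90), rotate(0, -90)

start: config: θ0=0°, θ1=180°, e=2
1. rotate(0, -90) → config: θ0=270°, θ1=180°, e=2
2. rotate(0, -90) → config: θ0=180°, θ1=180°, e=2
no other 2-command option fits: unique.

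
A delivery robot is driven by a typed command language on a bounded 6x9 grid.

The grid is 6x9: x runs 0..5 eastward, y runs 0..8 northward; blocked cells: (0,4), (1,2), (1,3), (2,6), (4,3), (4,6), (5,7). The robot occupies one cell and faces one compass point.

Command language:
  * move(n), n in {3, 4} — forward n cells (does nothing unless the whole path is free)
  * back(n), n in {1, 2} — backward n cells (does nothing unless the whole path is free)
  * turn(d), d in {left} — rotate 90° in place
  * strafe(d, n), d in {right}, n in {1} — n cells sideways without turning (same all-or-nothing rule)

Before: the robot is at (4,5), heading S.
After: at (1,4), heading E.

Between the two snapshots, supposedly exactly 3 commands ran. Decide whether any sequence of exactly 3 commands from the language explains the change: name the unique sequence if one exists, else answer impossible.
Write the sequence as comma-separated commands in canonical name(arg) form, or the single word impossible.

checked all 3-command options: none fits.

impossible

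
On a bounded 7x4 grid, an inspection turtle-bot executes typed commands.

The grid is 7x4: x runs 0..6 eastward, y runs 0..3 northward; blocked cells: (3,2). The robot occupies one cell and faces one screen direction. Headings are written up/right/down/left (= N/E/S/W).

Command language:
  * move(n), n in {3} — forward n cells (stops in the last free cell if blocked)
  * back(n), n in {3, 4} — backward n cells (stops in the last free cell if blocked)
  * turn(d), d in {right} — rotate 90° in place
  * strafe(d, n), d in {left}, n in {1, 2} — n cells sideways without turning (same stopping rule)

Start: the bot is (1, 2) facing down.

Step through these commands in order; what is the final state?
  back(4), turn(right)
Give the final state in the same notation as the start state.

start: (1, 2) facing down
1. back(4) → (1, 3) facing down
2. turn(right) → (1, 3) facing left

(1, 3) facing left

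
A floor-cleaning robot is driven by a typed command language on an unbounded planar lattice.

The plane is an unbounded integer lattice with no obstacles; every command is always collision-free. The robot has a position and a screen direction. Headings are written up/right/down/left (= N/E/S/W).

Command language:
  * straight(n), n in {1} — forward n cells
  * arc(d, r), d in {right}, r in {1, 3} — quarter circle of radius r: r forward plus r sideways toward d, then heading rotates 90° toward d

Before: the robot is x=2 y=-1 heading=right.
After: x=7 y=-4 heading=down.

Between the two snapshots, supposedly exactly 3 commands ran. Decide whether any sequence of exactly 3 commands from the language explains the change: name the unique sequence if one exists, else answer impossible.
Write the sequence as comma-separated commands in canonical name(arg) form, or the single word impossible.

straight(1), straight(1), arc(right, 3)

key: position moved to (7,-4) AND the heading swung to S — translation plus rotation needed
initial: x=2 y=-1 heading=right
step 1 (straight(1)): x=3 y=-1 heading=right
step 2 (straight(1)): x=4 y=-1 heading=right
step 3 (arc(right, 3)): x=7 y=-4 heading=down
uniquely the one of 27 3-step routes that fits.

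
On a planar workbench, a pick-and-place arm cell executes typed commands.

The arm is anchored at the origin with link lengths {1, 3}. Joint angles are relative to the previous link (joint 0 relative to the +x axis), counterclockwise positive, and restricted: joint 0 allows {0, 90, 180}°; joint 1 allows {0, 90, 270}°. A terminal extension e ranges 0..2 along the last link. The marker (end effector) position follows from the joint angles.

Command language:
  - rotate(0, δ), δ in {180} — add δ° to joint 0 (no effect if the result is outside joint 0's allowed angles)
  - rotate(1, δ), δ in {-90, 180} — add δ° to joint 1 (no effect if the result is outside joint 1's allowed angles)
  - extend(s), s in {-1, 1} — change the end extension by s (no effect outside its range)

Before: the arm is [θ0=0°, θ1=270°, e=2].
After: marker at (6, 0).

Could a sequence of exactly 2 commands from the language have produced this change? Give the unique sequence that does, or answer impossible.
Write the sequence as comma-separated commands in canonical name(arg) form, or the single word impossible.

key: running rotate(1, -90) before rotate(1, 180) would end elsewhere — order is forced
begin: [θ0=0°, θ1=270°, e=2]
t=1 rotate(1, 180) ⇒ [θ0=0°, θ1=90°, e=2]
t=2 rotate(1, -90) ⇒ [θ0=0°, θ1=0°, e=2]
uniquely the one of 25 2-step routes that fits.

rotate(1, 180), rotate(1, -90)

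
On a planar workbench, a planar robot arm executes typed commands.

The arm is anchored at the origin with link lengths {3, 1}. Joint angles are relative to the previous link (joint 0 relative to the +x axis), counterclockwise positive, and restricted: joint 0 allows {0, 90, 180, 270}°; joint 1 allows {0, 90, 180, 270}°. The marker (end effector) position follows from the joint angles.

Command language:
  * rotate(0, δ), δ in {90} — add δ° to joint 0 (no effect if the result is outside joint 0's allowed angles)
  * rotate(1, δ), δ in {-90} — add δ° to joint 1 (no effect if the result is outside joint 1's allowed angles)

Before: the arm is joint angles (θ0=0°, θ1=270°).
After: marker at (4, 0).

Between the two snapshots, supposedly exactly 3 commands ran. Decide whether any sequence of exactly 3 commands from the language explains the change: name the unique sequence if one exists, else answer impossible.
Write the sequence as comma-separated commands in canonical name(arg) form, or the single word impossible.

initial: joint angles (θ0=0°, θ1=270°)
[1] after rotate(1, -90): joint angles (θ0=0°, θ1=180°)
[2] after rotate(1, -90): joint angles (θ0=0°, θ1=90°)
[3] after rotate(1, -90): joint angles (θ0=0°, θ1=0°)
all 8 alternatives checked — unique.

rotate(1, -90), rotate(1, -90), rotate(1, -90)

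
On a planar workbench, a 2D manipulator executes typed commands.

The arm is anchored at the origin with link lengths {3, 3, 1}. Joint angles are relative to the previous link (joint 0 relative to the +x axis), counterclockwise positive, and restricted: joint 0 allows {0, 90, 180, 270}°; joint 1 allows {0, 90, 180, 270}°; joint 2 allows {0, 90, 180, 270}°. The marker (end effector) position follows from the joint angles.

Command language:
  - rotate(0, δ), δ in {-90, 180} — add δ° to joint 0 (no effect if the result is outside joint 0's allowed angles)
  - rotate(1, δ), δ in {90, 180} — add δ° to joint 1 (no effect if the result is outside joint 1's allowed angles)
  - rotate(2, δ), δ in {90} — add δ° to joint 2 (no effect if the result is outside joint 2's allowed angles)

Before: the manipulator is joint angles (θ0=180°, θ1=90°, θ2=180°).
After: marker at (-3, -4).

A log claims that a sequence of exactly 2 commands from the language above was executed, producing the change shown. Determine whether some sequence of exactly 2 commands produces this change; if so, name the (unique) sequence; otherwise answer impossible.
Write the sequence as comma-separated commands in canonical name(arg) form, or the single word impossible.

begin: joint angles (θ0=180°, θ1=90°, θ2=180°)
1. rotate(2, 90) → joint angles (θ0=180°, θ1=90°, θ2=270°)
2. rotate(2, 90) → joint angles (θ0=180°, θ1=90°, θ2=0°)
uniquely the one of 25 2-step routes that fits.

rotate(2, 90), rotate(2, 90)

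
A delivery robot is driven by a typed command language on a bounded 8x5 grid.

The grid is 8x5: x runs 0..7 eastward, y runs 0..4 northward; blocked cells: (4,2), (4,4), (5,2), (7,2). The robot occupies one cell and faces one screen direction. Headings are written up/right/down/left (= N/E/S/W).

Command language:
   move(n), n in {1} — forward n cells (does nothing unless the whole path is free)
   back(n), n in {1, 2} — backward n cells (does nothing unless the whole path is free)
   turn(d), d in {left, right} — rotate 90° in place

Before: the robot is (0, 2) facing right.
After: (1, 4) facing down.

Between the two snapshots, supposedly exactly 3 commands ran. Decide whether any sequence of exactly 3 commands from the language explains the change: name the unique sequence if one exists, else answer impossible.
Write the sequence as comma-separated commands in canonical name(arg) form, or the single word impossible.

key: cell and facing (now S) both changed — the 3 commands mix motion and turning
from: (0, 2) facing right
[1] after move(1): (1, 2) facing right
[2] after turn(right): (1, 2) facing down
[3] after back(2): (1, 4) facing down
uniquely the one of 125 3-step routes that fits.

move(1), turn(right), back(2)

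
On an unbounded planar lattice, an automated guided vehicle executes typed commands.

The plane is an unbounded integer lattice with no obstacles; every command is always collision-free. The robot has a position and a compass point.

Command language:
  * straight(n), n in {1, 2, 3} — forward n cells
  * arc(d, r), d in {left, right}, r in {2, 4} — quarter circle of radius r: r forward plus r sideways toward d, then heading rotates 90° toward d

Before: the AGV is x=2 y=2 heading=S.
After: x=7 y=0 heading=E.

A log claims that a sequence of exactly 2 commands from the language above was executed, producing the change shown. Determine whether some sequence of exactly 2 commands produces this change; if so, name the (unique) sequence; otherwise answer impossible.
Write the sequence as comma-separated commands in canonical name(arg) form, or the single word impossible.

key: position moved to (7,0) AND the heading swung to E — translation plus rotation needed
t0: x=2 y=2 heading=S
1. arc(left, 2) → x=4 y=0 heading=E
2. straight(3) → x=7 y=0 heading=E
no rival 2-sequence matches.

arc(left, 2), straight(3)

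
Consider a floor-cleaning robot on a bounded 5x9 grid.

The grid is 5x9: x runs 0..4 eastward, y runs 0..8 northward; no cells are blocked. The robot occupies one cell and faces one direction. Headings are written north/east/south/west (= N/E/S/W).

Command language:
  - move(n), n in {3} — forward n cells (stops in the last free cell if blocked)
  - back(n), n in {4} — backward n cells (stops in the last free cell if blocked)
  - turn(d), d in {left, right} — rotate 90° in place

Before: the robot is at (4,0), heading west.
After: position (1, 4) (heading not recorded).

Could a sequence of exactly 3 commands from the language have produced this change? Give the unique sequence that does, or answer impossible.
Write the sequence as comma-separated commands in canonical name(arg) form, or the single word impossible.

move(3), turn(left), back(4)

key: order matters: swapping move(3) and back(4) lands elsewhere
from: at (4,0), heading west
t=1 move(3) ⇒ at (1,0), heading west
t=2 turn(left) ⇒ at (1,0), heading south
t=3 back(4) ⇒ at (1,4), heading south
no rival 3-sequence matches.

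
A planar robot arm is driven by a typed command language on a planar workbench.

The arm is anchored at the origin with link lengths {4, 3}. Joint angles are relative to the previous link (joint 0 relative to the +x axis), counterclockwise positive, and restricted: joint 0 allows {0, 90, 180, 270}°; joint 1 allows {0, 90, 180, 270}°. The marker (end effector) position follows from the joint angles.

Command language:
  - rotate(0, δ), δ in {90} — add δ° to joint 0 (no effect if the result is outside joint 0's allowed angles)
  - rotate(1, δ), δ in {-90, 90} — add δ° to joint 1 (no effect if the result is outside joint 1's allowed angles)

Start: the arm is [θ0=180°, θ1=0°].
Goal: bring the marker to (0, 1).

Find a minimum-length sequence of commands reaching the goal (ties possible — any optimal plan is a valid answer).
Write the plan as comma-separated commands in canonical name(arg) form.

initial: [θ0=180°, θ1=0°]
step 1 (rotate(1, -90)): [θ0=180°, θ1=270°]
step 2 (rotate(1, -90)): [θ0=180°, θ1=180°]
step 3 (rotate(0, 90)): [θ0=270°, θ1=180°]
step 4 (rotate(0, 90)): [θ0=0°, θ1=180°]
step 5 (rotate(0, 90)): [θ0=90°, θ1=180°]
nothing shorter than 5 reaches the goal.

rotate(1, -90), rotate(1, -90), rotate(0, 90), rotate(0, 90), rotate(0, 90)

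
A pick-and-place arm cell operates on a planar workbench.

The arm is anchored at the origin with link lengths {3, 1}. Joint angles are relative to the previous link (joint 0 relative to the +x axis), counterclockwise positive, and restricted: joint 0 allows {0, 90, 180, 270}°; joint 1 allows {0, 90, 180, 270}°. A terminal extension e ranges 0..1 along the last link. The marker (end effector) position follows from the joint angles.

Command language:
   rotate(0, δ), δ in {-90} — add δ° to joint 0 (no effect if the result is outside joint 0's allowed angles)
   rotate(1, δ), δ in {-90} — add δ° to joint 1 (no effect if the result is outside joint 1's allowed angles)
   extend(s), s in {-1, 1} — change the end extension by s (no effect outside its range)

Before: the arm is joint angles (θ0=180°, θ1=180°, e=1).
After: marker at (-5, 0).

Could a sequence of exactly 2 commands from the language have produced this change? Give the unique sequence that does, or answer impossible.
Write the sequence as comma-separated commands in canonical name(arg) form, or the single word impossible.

from: joint angles (θ0=180°, θ1=180°, e=1)
step 1 (rotate(1, -90)): joint angles (θ0=180°, θ1=90°, e=1)
step 2 (rotate(1, -90)): joint angles (θ0=180°, θ1=0°, e=1)
all 16 alternatives checked — unique.

rotate(1, -90), rotate(1, -90)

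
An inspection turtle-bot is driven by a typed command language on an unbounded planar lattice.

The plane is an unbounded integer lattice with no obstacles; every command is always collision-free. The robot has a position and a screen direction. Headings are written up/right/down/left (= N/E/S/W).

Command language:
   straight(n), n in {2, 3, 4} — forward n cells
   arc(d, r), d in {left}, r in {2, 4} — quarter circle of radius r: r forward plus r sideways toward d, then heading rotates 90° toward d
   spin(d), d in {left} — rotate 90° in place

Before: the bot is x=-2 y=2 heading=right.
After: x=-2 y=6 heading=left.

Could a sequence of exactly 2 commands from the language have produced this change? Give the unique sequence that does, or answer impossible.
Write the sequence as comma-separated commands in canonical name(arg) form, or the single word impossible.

arc(left, 2), arc(left, 2)

key: position moved to (-2,6) AND the heading swung to W — translation plus rotation needed
start: x=-2 y=2 heading=right
t=1 arc(left, 2) ⇒ x=0 y=4 heading=up
t=2 arc(left, 2) ⇒ x=-2 y=6 heading=left
all 36 alternatives checked — unique.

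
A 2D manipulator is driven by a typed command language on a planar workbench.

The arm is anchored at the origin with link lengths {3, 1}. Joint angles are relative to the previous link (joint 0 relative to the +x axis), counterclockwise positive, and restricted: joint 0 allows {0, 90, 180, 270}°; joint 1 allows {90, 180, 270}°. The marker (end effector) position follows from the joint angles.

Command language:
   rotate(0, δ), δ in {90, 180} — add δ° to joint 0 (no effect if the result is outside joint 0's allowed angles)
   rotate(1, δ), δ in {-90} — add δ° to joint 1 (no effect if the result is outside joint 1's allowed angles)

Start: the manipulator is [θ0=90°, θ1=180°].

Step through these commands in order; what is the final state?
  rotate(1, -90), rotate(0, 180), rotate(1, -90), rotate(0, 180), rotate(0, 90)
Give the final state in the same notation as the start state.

initial: [θ0=90°, θ1=180°]
1. rotate(1, -90) → [θ0=90°, θ1=90°]
2. rotate(0, 180) → [θ0=270°, θ1=90°]
3. rotate(1, -90) → [θ0=270°, θ1=90°]
4. rotate(0, 180) → [θ0=90°, θ1=90°]
5. rotate(0, 90) → [θ0=180°, θ1=90°]

[θ0=180°, θ1=90°]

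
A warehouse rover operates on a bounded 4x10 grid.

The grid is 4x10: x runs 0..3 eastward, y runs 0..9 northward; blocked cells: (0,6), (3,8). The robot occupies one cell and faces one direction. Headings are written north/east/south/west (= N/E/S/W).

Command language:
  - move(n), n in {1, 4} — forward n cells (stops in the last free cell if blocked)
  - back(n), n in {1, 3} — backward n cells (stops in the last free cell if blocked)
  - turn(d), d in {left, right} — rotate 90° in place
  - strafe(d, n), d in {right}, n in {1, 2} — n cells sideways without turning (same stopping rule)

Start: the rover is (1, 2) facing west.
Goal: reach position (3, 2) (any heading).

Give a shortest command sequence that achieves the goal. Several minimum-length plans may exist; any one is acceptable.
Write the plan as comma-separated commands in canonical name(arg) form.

t0: (1, 2) facing west
1. back(3) → (3, 2) facing west
no 0-step plan works, so 1 is optimal.

back(3)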